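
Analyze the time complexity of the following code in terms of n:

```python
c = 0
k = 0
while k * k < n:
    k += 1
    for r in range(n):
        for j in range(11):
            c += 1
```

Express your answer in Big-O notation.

Each loop level contributes: √n × n × 1. Multiplying the contributions gives O(n√n).

Answer: O(n√n)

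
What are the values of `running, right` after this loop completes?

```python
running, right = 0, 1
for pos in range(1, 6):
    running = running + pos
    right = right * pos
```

Sum and factorial of 1 to 5
`running, right` takes the values: (0, 1) → (1, 1) → (3, 1) → (3, 2) → (6, 2) → (6, 6) → (10, 6) → (10, 24) → (15, 24) → (15, 120)

Answer: 15, 120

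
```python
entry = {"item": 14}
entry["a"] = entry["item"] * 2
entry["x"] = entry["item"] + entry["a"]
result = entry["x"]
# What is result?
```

Trace:
`entry = {"item": 14}` → entry = {'item': 14}
`entry["a"] = entry["item"] * 2` → entry = {'item': 14, 'a': 28}
`entry["x"] = entry["item"] + entry["a"]` → entry = {'item': 14, 'a': 28, 'x': 42}
`result = entry["x"]` → result = 42
So result = 42

Answer: 42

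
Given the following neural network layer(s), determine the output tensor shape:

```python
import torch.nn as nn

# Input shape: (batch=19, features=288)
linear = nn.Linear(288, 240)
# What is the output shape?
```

Input: (19, 288) -> Output: (19, 240)

Answer: (19, 240)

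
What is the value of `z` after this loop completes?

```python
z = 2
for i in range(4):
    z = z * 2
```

Multiply by 2, 4 times: 2 * 2^4 = 32
`z` takes the values: 2 → 4 → 8 → 16 → 32

Answer: 32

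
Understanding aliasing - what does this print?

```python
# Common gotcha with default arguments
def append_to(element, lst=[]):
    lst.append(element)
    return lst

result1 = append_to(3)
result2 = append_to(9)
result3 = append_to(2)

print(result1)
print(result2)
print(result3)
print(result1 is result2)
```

Key concept: mutable default argument gotcha.
Step by step:
`result1 = append_to(3)` → result1 = [3]
`result2 = append_to(9)` → result1 = [3, 9] (same object as result2); result2 = [3, 9] (same object as result1)
`result3 = append_to(2)` → result1 = [3, 9, 2] (same object as result2, result3); result2 = [3, 9, 2] (same object as result1, result3); result3 = [3, 9, 2] (same object as result1, result2)
`print(result1)` → prints [3, 9, 2]
`print(result2)` → prints [3, 9, 2]
`print(result3)` → prints [3, 9, 2]
`print(result1 is result2)` → prints True

Answer:
[3, 9, 2]
[3, 9, 2]
[3, 9, 2]
True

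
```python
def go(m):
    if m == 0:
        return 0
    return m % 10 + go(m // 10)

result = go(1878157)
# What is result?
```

Sum of digits of 1878157: 7 + 5 + 1 + 8 + 7 + 8 + 1 = 37

Answer: 37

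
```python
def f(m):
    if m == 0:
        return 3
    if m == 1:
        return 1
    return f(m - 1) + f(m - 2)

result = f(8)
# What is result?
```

Build up from base cases: f(0)=3, f(1)=1, f(2)=4, f(3)=5, f(4)=9, f(5)=14, f(6)=23, ..., f(8)=60

Answer: 60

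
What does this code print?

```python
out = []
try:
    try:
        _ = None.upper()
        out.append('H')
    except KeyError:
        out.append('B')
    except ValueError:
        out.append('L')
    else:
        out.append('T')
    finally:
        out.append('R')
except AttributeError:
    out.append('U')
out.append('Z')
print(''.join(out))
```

Execution trace: 'R' (inner finally) → 'U' (outer except AttributeError) → 'Z' (after the try/except). Output: RUZ

Answer: RUZ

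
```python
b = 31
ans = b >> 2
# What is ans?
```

Trace:
`b = 31` → b = 31
`ans = b >> 2` → ans = 7
So ans = 7

Answer: 7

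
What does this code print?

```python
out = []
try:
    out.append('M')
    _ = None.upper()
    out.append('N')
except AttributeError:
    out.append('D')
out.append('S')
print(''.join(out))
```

Execution trace: 'M' (try body) → 'D' (except AttributeError) → 'S' (after the try/except). Output: MDS

Answer: MDS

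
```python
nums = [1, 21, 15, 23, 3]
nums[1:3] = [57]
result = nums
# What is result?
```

Trace:
`nums = [1, 21, 15, 23, 3]` → nums = [1, 21, 15, 23, 3]
`nums[1:3] = [57]` → nums = [1, 57, 23, 3]
`result = nums` → result = [1, 57, 23, 3]
So result = [1, 57, 23, 3]

Answer: [1, 57, 23, 3]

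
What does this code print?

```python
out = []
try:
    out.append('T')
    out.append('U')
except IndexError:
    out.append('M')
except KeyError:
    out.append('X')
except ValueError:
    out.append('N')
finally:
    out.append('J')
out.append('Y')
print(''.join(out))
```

Execution trace: 'T' (try body) → 'U' (try body, no exception) → 'J' (finally) → 'Y' (after the try/except). Output: TUJY

Answer: TUJY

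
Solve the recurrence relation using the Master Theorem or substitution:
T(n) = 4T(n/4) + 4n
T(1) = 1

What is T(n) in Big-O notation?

By Master Theorem: a=4, b=4, f(n)=4n. Since log_4(4) = 1 and f(n) = Θ(n^1), Case 2 applies. T(n) = O(n log n).

Answer: O(n log n)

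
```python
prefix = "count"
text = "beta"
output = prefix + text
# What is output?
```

Trace:
`prefix = "count"` → prefix = 'count'
`text = "beta"` → text = 'beta'
`output = prefix + text` → output = 'countbeta'
So output = 'countbeta'

Answer: 'countbeta'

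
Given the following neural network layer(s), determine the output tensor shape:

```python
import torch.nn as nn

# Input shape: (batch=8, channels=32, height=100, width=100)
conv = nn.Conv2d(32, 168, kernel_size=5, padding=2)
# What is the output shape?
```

Input: (8, 32, 100, 100) -> Output: (8, 168, 100, 100)

Answer: (8, 168, 100, 100)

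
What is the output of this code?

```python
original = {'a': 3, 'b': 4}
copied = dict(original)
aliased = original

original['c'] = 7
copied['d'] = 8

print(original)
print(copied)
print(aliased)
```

Key concept: dict() creates copy, assignment creates alias.
Step by step:
`original = {'a': 3, 'b': 4}` → original = {'a': 3, 'b': 4}
`copied = dict(original)` → copied = {'a': 3, 'b': 4}
`aliased = original` → aliased = {'a': 3, 'b': 4} (same object as original)
`original['c'] = 7` → original = {'a': 3, 'b': 4, 'c': 7} (same object as aliased); aliased = {'a': 3, 'b': 4, 'c': 7} (same object as original)
`copied['d'] = 8` → copied = {'a': 3, 'b': 4, 'd': 8}
`print(original)` → prints {'a': 3, 'b': 4, 'c': 7}
`print(copied)` → prints {'a': 3, 'b': 4, 'd': 8}
`print(aliased)` → prints {'a': 3, 'b': 4, 'c': 7}

Answer:
{'a': 3, 'b': 4, 'c': 7}
{'a': 3, 'b': 4, 'd': 8}
{'a': 3, 'b': 4, 'c': 7}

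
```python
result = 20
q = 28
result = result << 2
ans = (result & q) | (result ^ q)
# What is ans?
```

Trace:
`result = 20` → result = 20
`q = 28` → q = 28
`result = result << 2` → result = 80
`ans = (result & q) | (result ^ q)` → ans = 92
So ans = 92

Answer: 92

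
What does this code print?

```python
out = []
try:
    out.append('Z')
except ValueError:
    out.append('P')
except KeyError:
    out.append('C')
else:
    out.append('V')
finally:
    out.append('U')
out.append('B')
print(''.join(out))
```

Execution trace: 'Z' (try body, no exception) → 'V' (else) → 'U' (finally) → 'B' (after the try/except). Output: ZVUB

Answer: ZVUB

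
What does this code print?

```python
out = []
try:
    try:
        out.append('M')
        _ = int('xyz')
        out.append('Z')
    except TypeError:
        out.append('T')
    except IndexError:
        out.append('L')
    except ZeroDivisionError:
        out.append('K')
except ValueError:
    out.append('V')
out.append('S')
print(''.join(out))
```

Execution trace: 'M' (try body) → 'V' (outer except ValueError) → 'S' (after the try/except). Output: MVS

Answer: MVS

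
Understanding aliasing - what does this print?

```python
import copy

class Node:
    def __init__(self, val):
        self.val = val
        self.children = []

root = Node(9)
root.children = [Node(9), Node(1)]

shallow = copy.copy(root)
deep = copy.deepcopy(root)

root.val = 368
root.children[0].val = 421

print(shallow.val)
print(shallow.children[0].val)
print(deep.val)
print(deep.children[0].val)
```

Key concept: deep copy with custom objects.
Step by step:
`root = Node(9)` → root = Node(val=9, children=[])
`root.children = [Node(9), Node(1)]` → root = Node(val=9, children=[Node(val=9, children=[]), Node(val=1, children=[])])
`shallow = copy.copy(root)` → shallow = Node(val=9, children=[Node(val=9, children=[]), Node(val=1, children=[])])
`deep = copy.deepcopy(root)` → deep = Node(val=9, children=[Node(val=9, children=[]), Node(val=1, children=[])])
`root.val = 368` → root = Node(val=368, children=[Node(val=9, children=[]), Node(val=1, children=[])])
`root.children[0].val = 421` → root = Node(val=368, children=[Node(val=421, children=[]), Node(val=1, children=[])]); shallow = Node(val=9, children=[Node(val=421, children=[]), Node(val=1, children=[])])
`print(shallow.val)` → prints 9
`print(shallow.children[0].val)` → prints 421
`print(deep.val)` → prints 9
`print(deep.children[0].val)` → prints 9

Answer:
9
421
9
9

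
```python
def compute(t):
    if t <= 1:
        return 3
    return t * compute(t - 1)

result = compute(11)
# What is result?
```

compute(11) = 11 * 10 * 9 * 8 * 7 * 6 * 5 * 4 * 3 * 2 * 3 = 119750400

Answer: 119750400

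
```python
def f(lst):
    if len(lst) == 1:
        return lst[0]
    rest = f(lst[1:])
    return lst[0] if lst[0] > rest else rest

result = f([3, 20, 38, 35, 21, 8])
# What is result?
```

Recursive max over [3, 20, 38, 35, 21, 8] = 38

Answer: 38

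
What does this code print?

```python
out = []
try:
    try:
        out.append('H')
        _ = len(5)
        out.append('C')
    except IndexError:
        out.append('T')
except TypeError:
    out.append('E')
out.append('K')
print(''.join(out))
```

Execution trace: 'H' (inner try body) → 'E' (outer except TypeError) → 'K' (after the try/except). Output: HEK

Answer: HEK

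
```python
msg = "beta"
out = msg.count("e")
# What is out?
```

Trace:
`msg = "beta"` → msg = 'beta'
`out = msg.count("e")` → out = 1
So out = 1

Answer: 1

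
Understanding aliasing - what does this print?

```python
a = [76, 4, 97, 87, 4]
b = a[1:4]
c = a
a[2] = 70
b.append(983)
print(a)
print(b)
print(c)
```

Key concept: slice vs alias.
Step by step:
`a = [76, 4, 97, 87, 4]` → a = [76, 4, 97, 87, 4]
`b = a[1:4]` → b = [4, 97, 87]
`c = a` → c = [76, 4, 97, 87, 4] (same object as a)
`a[2] = 70` → a = [76, 4, 70, 87, 4] (same object as c); c = [76, 4, 70, 87, 4] (same object as a)
`b.append(983)` → b = [4, 97, 87, 983]
`print(a)` → prints [76, 4, 70, 87, 4]
`print(b)` → prints [4, 97, 87, 983]
`print(c)` → prints [76, 4, 70, 87, 4]

Answer:
[76, 4, 70, 87, 4]
[4, 97, 87, 983]
[76, 4, 70, 87, 4]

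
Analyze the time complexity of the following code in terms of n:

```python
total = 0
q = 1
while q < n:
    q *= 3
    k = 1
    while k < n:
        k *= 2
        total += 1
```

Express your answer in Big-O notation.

Each loop level contributes: log n × log n. Multiplying the contributions gives O(log² n).

Answer: O(log² n)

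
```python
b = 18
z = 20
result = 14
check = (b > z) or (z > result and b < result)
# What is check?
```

Trace:
`b = 18` → b = 18
`z = 20` → z = 20
`result = 14` → result = 14
`check = (b > z) or (z > result and b < result)` → check = False
So check = False

Answer: False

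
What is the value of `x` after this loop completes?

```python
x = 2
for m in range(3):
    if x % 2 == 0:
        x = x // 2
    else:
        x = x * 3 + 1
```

Collatz-style transformation from 2
`x` takes the values: 2 → 1 → 4 → 2

Answer: 2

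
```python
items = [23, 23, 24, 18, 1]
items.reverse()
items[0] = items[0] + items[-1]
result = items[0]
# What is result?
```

Trace:
`items = [23, 23, 24, 18, 1]` → items = [23, 23, 24, 18, 1]
`items.reverse()` → items = [1, 18, 24, 23, 23]
`items[0] = items[0] + items[-1]` → items = [24, 18, 24, 23, 23]
`result = items[0]` → result = 24
So result = 24

Answer: 24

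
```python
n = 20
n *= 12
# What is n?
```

Trace:
`n = 20` → n = 20
`n *= 12` → n = 240
So n = 240

Answer: 240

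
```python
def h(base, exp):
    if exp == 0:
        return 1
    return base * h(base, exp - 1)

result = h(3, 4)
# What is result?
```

h(3, 4) = 3 * 3 * 3 * 3 = 81

Answer: 81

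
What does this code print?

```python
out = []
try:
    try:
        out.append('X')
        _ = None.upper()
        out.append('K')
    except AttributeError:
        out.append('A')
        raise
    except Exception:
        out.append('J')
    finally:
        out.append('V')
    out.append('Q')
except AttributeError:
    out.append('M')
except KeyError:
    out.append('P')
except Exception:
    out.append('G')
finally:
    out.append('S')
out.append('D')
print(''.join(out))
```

Execution trace: 'X' (inner try body) → 'A' (inner except AttributeError) → 'V' (inner finally) → 'M' (except AttributeError) → 'S' (finally) → 'D' (after the try/except). Output: XAVMSD

Answer: XAVMSD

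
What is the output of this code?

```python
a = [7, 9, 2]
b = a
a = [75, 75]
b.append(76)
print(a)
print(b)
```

Key concept: rebinding vs mutation: a is rebound to a new list, b still points at the original.
Step by step:
`a = [7, 9, 2]` → a = [7, 9, 2]
`b = a` → b = [7, 9, 2] (same object as a)
`a = [75, 75]` → a = [75, 75]
`b.append(76)` → b = [7, 9, 2, 76]
`print(a)` → prints [75, 75]
`print(b)` → prints [7, 9, 2, 76]

Answer:
[75, 75]
[7, 9, 2, 76]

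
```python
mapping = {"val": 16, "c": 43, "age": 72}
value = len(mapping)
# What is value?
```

Trace:
`mapping = {"val": 16, "c": 43, "age": 72}` → mapping = {'val': 16, 'c': 43, 'age': 72}
`value = len(mapping)` → value = 3
So value = 3

Answer: 3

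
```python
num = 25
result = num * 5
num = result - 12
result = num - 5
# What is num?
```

Trace:
`num = 25` → num = 25
`result = num * 5` → result = 125
`num = result - 12` → num = 113
`result = num - 5` → result = 108
So num = 113

Answer: 113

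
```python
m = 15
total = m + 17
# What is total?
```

Trace:
`m = 15` → m = 15
`total = m + 17` → total = 32
So total = 32

Answer: 32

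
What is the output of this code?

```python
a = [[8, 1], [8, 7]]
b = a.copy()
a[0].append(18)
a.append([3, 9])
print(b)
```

Key concept: shallow copy with nested lists.
Step by step:
`a = [[8, 1], [8, 7]]` → a = [[8, 1], [8, 7]]
`b = a.copy()` → b = [[8, 1], [8, 7]]
`a[0].append(18)` → a = [[8, 1, 18], [8, 7]]; b = [[8, 1, 18], [8, 7]]
`a.append([3, 9])` → a = [[8, 1, 18], [8, 7], [3, 9]]
`print(b)` → prints [[8, 1, 18], [8, 7]]

Answer: [[8, 1, 18], [8, 7]]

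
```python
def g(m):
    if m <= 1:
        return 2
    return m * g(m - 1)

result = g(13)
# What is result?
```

g(13) = 13 * 12 * 11 * 10 * 9 * 8 * 7 * 6 * 5 * 4 * 3 * 2 * 2 = 12454041600

Answer: 12454041600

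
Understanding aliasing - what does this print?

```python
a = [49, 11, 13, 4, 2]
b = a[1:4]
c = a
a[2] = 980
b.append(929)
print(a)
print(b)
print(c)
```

Key concept: slice vs alias.
Step by step:
`a = [49, 11, 13, 4, 2]` → a = [49, 11, 13, 4, 2]
`b = a[1:4]` → b = [11, 13, 4]
`c = a` → c = [49, 11, 13, 4, 2] (same object as a)
`a[2] = 980` → a = [49, 11, 980, 4, 2] (same object as c); c = [49, 11, 980, 4, 2] (same object as a)
`b.append(929)` → b = [11, 13, 4, 929]
`print(a)` → prints [49, 11, 980, 4, 2]
`print(b)` → prints [11, 13, 4, 929]
`print(c)` → prints [49, 11, 980, 4, 2]

Answer:
[49, 11, 980, 4, 2]
[11, 13, 4, 929]
[49, 11, 980, 4, 2]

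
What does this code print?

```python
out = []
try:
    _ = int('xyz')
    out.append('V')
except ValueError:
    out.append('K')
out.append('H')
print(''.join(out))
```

Execution trace: 'K' (except ValueError) → 'H' (after the try/except). Output: KH

Answer: KH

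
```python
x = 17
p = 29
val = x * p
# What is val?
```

Trace:
`x = 17` → x = 17
`p = 29` → p = 29
`val = x * p` → val = 493
So val = 493

Answer: 493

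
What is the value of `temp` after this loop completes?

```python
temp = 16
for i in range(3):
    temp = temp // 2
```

Halve 3 times: 16 // 2^3 = 2
`temp` takes the values: 16 → 8 → 4 → 2

Answer: 2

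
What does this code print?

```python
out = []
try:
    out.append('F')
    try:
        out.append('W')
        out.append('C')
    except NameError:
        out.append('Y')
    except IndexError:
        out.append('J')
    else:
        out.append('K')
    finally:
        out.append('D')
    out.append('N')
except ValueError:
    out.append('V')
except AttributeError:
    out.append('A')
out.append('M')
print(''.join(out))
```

Execution trace: 'F' (try body) → 'W' (inner try body) → 'C' (inner try body, no exception) → 'K' (inner else) → 'D' (inner finally) → 'N' (try body, no exception) → 'M' (after the try/except). Output: FWCKDNM

Answer: FWCKDNM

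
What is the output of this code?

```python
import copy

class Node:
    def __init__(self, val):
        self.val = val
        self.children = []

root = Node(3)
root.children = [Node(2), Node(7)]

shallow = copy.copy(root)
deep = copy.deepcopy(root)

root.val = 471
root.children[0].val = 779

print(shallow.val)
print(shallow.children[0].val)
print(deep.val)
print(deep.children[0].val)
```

Key concept: deep copy with custom objects.
Step by step:
`root = Node(3)` → root = Node(val=3, children=[])
`root.children = [Node(2), Node(7)]` → root = Node(val=3, children=[Node(val=2, children=[]), Node(val=7, children=[])])
`shallow = copy.copy(root)` → shallow = Node(val=3, children=[Node(val=2, children=[]), Node(val=7, children=[])])
`deep = copy.deepcopy(root)` → deep = Node(val=3, children=[Node(val=2, children=[]), Node(val=7, children=[])])
`root.val = 471` → root = Node(val=471, children=[Node(val=2, children=[]), Node(val=7, children=[])])
`root.children[0].val = 779` → root = Node(val=471, children=[Node(val=779, children=[]), Node(val=7, children=[])]); shallow = Node(val=3, children=[Node(val=779, children=[]), Node(val=7, children=[])])
`print(shallow.val)` → prints 3
`print(shallow.children[0].val)` → prints 779
`print(deep.val)` → prints 3
`print(deep.children[0].val)` → prints 2

Answer:
3
779
3
2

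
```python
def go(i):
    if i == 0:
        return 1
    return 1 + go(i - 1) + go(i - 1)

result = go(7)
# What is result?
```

go(i) = 1 + 2·go(i-1), go(0)=1. Closed form: (1+1)·2^7 - 1 = 255.

Answer: 255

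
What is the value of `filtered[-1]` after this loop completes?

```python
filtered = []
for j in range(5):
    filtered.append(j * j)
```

Last element of squares 0 to 4
`filtered` takes the values: [] → [0] → [0, 1] → [0, 1, 4] → [0, 1, 4, 9] → [0, 1, 4, 9, 16]
So `filtered[-1]` = 16

Answer: 16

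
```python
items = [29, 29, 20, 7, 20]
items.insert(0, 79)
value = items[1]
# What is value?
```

Trace:
`items = [29, 29, 20, 7, 20]` → items = [29, 29, 20, 7, 20]
`items.insert(0, 79)` → items = [79, 29, 29, 20, 7, 20]
`value = items[1]` → value = 29
So value = 29

Answer: 29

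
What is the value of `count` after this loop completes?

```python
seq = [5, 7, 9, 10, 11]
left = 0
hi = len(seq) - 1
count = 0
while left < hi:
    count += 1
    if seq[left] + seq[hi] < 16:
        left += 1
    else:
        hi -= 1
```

Steps to find pair summing to 16
`count` takes the values: 0 → 1 → 2 → 3 → 4

Answer: 4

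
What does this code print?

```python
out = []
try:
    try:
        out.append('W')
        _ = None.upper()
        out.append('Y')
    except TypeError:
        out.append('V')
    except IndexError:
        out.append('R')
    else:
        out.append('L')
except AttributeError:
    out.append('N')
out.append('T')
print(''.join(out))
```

Execution trace: 'W' (inner try body) → 'N' (outer except AttributeError) → 'T' (after the try/except). Output: WNT

Answer: WNT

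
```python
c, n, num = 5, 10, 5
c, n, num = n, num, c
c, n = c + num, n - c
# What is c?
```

Trace:
`c, n, num = 5, 10, 5` → c = 5; n = 10; num = 5
`c, n, num = n, num, c` → c = 10; n = 5; num = 5
`c, n = c + num, n - c` → c = 15; n = -5
So c = 15

Answer: 15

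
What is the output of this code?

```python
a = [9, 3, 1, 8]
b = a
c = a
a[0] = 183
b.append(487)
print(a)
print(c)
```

Key concept: multiple aliases.
Step by step:
`a = [9, 3, 1, 8]` → a = [9, 3, 1, 8]
`b = a` → b = [9, 3, 1, 8] (same object as a)
`c = a` → c = [9, 3, 1, 8] (same object as a, b)
`a[0] = 183` → a = [183, 3, 1, 8] (same object as b, c); b = [183, 3, 1, 8] (same object as a, c); c = [183, 3, 1, 8] (same object as a, b)
`b.append(487)` → a = [183, 3, 1, 8, 487] (same object as b, c); b = [183, 3, 1, 8, 487] (same object as a, c); c = [183, 3, 1, 8, 487] (same object as a, b)
`print(a)` → prints [183, 3, 1, 8, 487]
`print(c)` → prints [183, 3, 1, 8, 487]

Answer:
[183, 3, 1, 8, 487]
[183, 3, 1, 8, 487]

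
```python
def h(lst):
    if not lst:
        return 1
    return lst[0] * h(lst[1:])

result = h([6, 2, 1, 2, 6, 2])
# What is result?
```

Product over [6, 2, 1, 2, 6, 2] = 6 * 2 * 1 * 2 * 6 * 2 = 288

Answer: 288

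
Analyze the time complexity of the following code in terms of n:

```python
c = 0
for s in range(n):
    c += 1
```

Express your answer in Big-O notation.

Each loop level contributes: n. Multiplying the contributions gives O(n).

Answer: O(n)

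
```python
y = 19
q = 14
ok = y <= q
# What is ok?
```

Trace:
`y = 19` → y = 19
`q = 14` → q = 14
`ok = y <= q` → ok = False
So ok = False

Answer: False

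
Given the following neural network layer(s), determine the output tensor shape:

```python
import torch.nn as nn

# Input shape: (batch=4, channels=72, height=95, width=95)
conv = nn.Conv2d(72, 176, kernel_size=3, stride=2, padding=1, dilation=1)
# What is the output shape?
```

Input: (4, 72, 95, 95) -> Output: (4, 176, 48, 48)

Answer: (4, 176, 48, 48)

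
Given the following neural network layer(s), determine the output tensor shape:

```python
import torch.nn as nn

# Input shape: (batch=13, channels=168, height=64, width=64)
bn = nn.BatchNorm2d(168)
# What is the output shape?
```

Input: (13, 168, 64, 64) -> Output: (13, 168, 64, 64)

Answer: (13, 168, 64, 64)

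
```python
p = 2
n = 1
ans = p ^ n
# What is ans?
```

Trace:
`p = 2` → p = 2
`n = 1` → n = 1
`ans = p ^ n` → ans = 3
So ans = 3

Answer: 3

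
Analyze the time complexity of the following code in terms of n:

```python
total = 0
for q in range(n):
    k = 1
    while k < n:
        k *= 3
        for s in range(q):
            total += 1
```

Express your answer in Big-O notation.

Each loop level contributes: n × log n × n. Multiplying the contributions gives O(n^2 log n).

Answer: O(n^2 log n)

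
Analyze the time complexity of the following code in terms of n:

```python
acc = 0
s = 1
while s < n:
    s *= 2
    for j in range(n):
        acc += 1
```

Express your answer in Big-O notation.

Each loop level contributes: log n × n. Multiplying the contributions gives O(n log n).

Answer: O(n log n)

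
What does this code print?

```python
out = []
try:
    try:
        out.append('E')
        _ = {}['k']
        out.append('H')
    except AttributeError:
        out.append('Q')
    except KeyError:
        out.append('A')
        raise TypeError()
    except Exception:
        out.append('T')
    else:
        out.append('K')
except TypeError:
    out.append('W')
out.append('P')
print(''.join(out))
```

Execution trace: 'E' (inner try body) → 'A' (inner except KeyError) → 'W' (outer except TypeError) → 'P' (after the try/except). Output: EAWP

Answer: EAWP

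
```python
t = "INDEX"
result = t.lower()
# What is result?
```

Trace:
`t = "INDEX"` → t = 'INDEX'
`result = t.lower()` → result = 'index'
So result = 'index'

Answer: 'index'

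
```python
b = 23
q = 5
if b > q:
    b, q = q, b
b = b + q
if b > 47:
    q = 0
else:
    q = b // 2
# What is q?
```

Trace:
`b = 23` → b = 23
`q = 5` → q = 5
`if b > q: ...` → b > q is True → b = 5; q = 23
`b = b + q` → b = 28
`if b > 47: ...` → b > 47 is False, take else branch → q = 14
So q = 14

Answer: 14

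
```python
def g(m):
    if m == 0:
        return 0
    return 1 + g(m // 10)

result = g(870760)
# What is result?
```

Count of digits of 870760: 6

Answer: 6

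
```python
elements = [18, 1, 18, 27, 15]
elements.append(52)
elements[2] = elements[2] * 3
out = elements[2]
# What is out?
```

Trace:
`elements = [18, 1, 18, 27, 15]` → elements = [18, 1, 18, 27, 15]
`elements.append(52)` → elements = [18, 1, 18, 27, 15, 52]
`elements[2] = elements[2] * 3` → elements = [18, 1, 54, 27, 15, 52]
`out = elements[2]` → out = 54
So out = 54

Answer: 54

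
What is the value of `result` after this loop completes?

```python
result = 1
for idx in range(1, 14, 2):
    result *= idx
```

Product of 1, 3, 5, ... up to 13
`result` takes the values: 1 → 3 → 15 → 105 → 945 → 10395 → 135135

Answer: 135135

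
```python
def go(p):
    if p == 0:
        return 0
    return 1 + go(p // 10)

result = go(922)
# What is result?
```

Count of digits of 922: 3

Answer: 3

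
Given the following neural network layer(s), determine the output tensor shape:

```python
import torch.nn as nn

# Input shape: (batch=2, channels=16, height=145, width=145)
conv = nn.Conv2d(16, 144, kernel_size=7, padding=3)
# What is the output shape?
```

Input: (2, 16, 145, 145) -> Output: (2, 144, 145, 145)

Answer: (2, 144, 145, 145)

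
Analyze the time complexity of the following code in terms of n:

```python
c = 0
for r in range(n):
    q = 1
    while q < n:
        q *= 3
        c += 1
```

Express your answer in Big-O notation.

Each loop level contributes: n × log n. Multiplying the contributions gives O(n log n).

Answer: O(n log n)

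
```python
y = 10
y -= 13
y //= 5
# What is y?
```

Trace:
`y = 10` → y = 10
`y -= 13` → y = -3
`y //= 5` → y = -1
So y = -1

Answer: -1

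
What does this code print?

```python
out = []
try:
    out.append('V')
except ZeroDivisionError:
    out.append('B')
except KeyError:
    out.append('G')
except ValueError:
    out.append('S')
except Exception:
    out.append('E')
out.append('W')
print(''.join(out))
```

Execution trace: 'V' (try body, no exception) → 'W' (after the try/except). Output: VW

Answer: VW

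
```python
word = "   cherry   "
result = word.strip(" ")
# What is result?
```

Trace:
`word = "   cherry   "` → word = '   cherry   '
`result = word.strip(" ")` → result = 'cherry'
So result = 'cherry'

Answer: 'cherry'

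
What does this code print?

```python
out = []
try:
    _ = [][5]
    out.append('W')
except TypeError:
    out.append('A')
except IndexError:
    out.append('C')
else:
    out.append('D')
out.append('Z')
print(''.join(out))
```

Execution trace: 'C' (except IndexError) → 'Z' (after the try/except). Output: CZ

Answer: CZ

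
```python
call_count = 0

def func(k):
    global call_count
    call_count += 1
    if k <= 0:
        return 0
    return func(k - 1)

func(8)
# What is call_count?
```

Linear recursion stepping by 1: 9 calls from k=8 down to ≤0.

Answer: 9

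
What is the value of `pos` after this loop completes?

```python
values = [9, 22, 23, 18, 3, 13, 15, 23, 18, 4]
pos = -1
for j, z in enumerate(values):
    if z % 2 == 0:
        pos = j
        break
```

First even number index in [9, 22, 23, 18, 3, 13, 15, 23, 18, 4]
`pos` takes the values: -1 → 1

Answer: 1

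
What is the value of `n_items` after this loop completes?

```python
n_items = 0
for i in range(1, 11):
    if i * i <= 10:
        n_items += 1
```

Count numbers where i² ≤ 10
`n_items` takes the values: 0 → 1 → 2 → 3

Answer: 3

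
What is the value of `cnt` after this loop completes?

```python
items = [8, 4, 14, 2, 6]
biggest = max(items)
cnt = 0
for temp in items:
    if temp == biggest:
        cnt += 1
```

Count of max value 14 in [8, 4, 14, 2, 6]
`cnt` takes the values: 0 → 1

Answer: 1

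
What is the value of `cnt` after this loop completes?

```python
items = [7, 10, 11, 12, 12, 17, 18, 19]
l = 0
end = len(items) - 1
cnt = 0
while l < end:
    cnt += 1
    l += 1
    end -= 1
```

Iterations until pointers meet (list length 8)
`cnt` takes the values: 0 → 1 → 2 → 3 → 4

Answer: 4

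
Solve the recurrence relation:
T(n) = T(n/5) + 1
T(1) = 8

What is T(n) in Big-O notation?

Each step divides n by 5 and adds 1. After log_5(n) steps we reach T(1)=8. So T(n) = 1·log_5(n) + 8 = O(log n).

Answer: O(log n)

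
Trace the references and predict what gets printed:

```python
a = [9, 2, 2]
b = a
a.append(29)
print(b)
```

Key concept: basic list aliasing.
Step by step:
`a = [9, 2, 2]` → a = [9, 2, 2]
`b = a` → b = [9, 2, 2] (same object as a)
`a.append(29)` → a = [9, 2, 2, 29] (same object as b); b = [9, 2, 2, 29] (same object as a)
`print(b)` → prints [9, 2, 2, 29]

Answer: [9, 2, 2, 29]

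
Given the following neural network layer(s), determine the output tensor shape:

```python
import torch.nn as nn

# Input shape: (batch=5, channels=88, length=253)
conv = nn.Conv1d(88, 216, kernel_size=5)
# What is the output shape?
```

Input: (5, 88, 253) -> Output: (5, 216, 249)

Answer: (5, 216, 249)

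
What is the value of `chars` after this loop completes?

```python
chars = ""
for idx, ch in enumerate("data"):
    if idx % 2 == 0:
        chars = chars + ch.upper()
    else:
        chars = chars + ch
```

Uppercase even positions in 'data'
`chars` takes the values: "" → "D" → "Da" → "DaT" → "DaTa"

Answer: "DaTa"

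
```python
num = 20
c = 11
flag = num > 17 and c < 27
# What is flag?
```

Trace:
`num = 20` → num = 20
`c = 11` → c = 11
`flag = num > 17 and c < 27` → flag = True
So flag = True

Answer: True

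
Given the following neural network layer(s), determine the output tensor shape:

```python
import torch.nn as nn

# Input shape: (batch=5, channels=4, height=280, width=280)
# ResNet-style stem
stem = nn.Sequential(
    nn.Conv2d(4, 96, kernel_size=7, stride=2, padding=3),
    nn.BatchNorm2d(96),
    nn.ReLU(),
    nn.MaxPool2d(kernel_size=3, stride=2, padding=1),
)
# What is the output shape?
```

Input: (5, 4, 280, 280) -> after Conv2d 7x7 stride=2: (5, 96, 140, 140) -> Output: (5, 96, 70, 70)

Answer: (5, 96, 70, 70)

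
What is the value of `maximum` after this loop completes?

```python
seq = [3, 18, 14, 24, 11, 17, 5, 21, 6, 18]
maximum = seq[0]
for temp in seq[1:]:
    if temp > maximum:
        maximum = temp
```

Maximum of [3, 18, 14, 24, 11, 17, 5, 21, 6, 18]
`maximum` takes the values: 3 → 18 → 24

Answer: 24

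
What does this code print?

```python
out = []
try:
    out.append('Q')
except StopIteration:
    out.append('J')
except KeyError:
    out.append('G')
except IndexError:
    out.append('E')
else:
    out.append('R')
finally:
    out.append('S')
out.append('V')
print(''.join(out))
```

Execution trace: 'Q' (try body, no exception) → 'R' (else) → 'S' (finally) → 'V' (after the try/except). Output: QRSV

Answer: QRSV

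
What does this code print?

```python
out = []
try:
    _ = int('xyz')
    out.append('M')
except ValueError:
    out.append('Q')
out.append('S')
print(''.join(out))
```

Execution trace: 'Q' (except ValueError) → 'S' (after the try/except). Output: QS

Answer: QS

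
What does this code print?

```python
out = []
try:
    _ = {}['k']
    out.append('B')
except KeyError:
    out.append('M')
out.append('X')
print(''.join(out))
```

Execution trace: 'M' (except KeyError) → 'X' (after the try/except). Output: MX

Answer: MX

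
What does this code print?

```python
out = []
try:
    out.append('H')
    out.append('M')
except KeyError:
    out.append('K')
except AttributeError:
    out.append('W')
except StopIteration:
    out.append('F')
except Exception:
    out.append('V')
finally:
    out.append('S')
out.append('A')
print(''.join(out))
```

Execution trace: 'H' (try body) → 'M' (try body, no exception) → 'S' (finally) → 'A' (after the try/except). Output: HMSA

Answer: HMSA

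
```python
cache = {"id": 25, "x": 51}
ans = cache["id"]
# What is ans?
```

Trace:
`cache = {"id": 25, "x": 51}` → cache = {'id': 25, 'x': 51}
`ans = cache["id"]` → ans = 25
So ans = 25

Answer: 25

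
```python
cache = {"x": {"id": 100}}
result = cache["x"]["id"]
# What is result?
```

Trace:
`cache = {"x": {"id": 100}}` → cache = {'x': {'id': 100}}
`result = cache["x"]["id"]` → result = 100
So result = 100

Answer: 100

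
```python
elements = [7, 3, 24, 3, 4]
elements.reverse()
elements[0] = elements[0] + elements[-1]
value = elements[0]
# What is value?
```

Trace:
`elements = [7, 3, 24, 3, 4]` → elements = [7, 3, 24, 3, 4]
`elements.reverse()` → elements = [4, 3, 24, 3, 7]
`elements[0] = elements[0] + elements[-1]` → elements = [11, 3, 24, 3, 7]
`value = elements[0]` → value = 11
So value = 11

Answer: 11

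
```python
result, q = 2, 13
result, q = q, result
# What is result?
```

Trace:
`result, q = 2, 13` → result = 2; q = 13
`result, q = q, result` → result = 13; q = 2
So result = 13

Answer: 13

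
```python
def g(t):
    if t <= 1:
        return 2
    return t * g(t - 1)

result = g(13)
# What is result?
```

g(13) = 13 * 12 * 11 * 10 * 9 * 8 * 7 * 6 * 5 * 4 * 3 * 2 * 2 = 12454041600

Answer: 12454041600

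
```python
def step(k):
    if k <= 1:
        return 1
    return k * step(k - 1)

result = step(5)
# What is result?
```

step(5) = 5 * 4 * 3 * 2 * 1 = 120

Answer: 120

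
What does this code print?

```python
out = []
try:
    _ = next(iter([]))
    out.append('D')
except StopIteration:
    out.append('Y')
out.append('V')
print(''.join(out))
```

Execution trace: 'Y' (except StopIteration) → 'V' (after the try/except). Output: YV

Answer: YV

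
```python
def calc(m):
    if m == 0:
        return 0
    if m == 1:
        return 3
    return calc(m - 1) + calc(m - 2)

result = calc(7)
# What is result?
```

Build up from base cases: calc(0)=0, calc(1)=3, calc(2)=3, calc(3)=6, calc(4)=9, calc(5)=15, calc(6)=24, ..., calc(7)=39

Answer: 39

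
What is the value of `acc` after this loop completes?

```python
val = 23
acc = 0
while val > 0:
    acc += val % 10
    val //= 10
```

Sum digits of 23
`acc` takes the values: 0 → 3 → 5

Answer: 5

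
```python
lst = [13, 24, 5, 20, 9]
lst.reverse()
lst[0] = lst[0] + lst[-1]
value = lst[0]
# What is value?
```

Trace:
`lst = [13, 24, 5, 20, 9]` → lst = [13, 24, 5, 20, 9]
`lst.reverse()` → lst = [9, 20, 5, 24, 13]
`lst[0] = lst[0] + lst[-1]` → lst = [22, 20, 5, 24, 13]
`value = lst[0]` → value = 22
So value = 22

Answer: 22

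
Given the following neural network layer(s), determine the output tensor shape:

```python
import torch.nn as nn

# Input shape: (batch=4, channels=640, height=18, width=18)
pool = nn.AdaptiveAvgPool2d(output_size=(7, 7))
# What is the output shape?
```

Input: (4, 640, 18, 18) -> Output: (4, 640, 7, 7)

Answer: (4, 640, 7, 7)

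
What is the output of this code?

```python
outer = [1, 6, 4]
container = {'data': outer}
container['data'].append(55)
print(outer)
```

Key concept: dict holds reference to list.
Step by step:
`outer = [1, 6, 4]` → outer = [1, 6, 4]
`container = {'data': outer}` → container = {'data': [1, 6, 4]}
`container['data'].append(55)` → outer = [1, 6, 4, 55]; container = {'data': [1, 6, 4, 55]}
`print(outer)` → prints [1, 6, 4, 55]

Answer: [1, 6, 4, 55]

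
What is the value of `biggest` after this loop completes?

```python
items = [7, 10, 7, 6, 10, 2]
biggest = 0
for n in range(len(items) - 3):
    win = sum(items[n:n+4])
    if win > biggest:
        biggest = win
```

Max sum of 4-element window in [7, 10, 7, 6, 10, 2]
`biggest` takes the values: 0 → 30 → 33

Answer: 33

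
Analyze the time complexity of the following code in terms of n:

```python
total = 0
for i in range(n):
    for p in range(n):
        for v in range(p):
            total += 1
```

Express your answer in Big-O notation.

Each loop level contributes: n × n × n. Multiplying the contributions gives O(n^3).

Answer: O(n^3)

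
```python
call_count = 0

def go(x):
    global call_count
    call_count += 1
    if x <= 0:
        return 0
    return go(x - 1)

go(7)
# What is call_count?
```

Linear recursion stepping by 1: 8 calls from x=7 down to ≤0.

Answer: 8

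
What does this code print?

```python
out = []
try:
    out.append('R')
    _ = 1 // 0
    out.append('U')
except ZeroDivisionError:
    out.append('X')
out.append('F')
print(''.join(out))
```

Execution trace: 'R' (try body) → 'X' (except ZeroDivisionError) → 'F' (after the try/except). Output: RXF

Answer: RXF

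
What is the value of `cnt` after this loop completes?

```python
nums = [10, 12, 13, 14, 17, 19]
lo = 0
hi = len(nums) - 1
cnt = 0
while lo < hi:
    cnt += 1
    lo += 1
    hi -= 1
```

Iterations until pointers meet (list length 6)
`cnt` takes the values: 0 → 1 → 2 → 3

Answer: 3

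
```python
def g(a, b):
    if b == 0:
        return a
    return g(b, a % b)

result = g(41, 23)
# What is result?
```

g(41, 23) -> g(23, 18) -> g(18, 5) -> g(5, 3) -> g(3, 2) -> g(2, 1) -> g(1, 0) -> 1

Answer: 1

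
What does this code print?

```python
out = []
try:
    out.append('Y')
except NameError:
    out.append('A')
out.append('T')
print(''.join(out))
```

Execution trace: 'Y' (try body, no exception) → 'T' (after the try/except). Output: YT

Answer: YT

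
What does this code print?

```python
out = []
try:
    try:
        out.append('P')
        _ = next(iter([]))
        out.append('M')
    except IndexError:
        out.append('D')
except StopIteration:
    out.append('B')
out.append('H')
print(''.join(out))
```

Execution trace: 'P' (try body) → 'B' (outer except StopIteration) → 'H' (after the try/except). Output: PBH

Answer: PBH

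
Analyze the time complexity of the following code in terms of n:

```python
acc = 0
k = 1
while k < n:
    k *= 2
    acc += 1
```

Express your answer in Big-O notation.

Each loop level contributes: log n. Multiplying the contributions gives O(log n).

Answer: O(log n)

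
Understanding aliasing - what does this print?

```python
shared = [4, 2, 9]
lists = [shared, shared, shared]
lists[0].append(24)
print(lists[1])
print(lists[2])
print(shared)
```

Key concept: list of same reference.
Step by step:
`shared = [4, 2, 9]` → shared = [4, 2, 9]
`lists = [shared, shared, shared]` → lists = [[4, 2, 9], [4, 2, 9], [4, 2, 9]]
`lists[0].append(24)` → shared = [4, 2, 9, 24]; lists = [[4, 2, 9, 24], [4, 2, 9, 24], [4, 2, 9, 24]]
`print(lists[1])` → prints [4, 2, 9, 24]
`print(lists[2])` → prints [4, 2, 9, 24]
`print(shared)` → prints [4, 2, 9, 24]

Answer:
[4, 2, 9, 24]
[4, 2, 9, 24]
[4, 2, 9, 24]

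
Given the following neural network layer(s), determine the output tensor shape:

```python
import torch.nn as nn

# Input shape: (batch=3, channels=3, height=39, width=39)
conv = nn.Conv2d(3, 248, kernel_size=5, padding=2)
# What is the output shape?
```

Input: (3, 3, 39, 39) -> Output: (3, 248, 39, 39)

Answer: (3, 248, 39, 39)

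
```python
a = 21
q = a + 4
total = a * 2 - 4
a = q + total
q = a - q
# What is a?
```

Trace:
`a = 21` → a = 21
`q = a + 4` → q = 25
`total = a * 2 - 4` → total = 38
`a = q + total` → a = 63
`q = a - q` → q = 38
So a = 63

Answer: 63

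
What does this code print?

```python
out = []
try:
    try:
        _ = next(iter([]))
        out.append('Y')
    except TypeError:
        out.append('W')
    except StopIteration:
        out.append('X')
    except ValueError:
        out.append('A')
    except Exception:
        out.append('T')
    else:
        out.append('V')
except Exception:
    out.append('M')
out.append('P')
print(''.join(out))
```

Execution trace: 'X' (inner except StopIteration) → 'P' (after the try/except). Output: XP

Answer: XP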